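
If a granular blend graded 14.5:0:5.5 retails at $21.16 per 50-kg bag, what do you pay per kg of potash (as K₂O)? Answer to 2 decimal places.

$7.69 per kg K₂O

K₂O in bag = 50 × 5.5% = 2.75 kg.
Cost per kg K₂O = $21.16 / 2.75 = $7.6945.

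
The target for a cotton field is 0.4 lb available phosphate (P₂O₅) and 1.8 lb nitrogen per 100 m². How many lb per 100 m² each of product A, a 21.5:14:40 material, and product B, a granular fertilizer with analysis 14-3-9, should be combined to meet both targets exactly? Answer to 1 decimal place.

Let a = lb of product A, b = lb of product B (per 100 m²).
P₂O₅: 0.14·a + 0.03·b = 0.4
N: 0.215·a + 0.14·b = 1.8
Solving simultaneously: a = 0.152091, b = 12.6236.

0.2 lb product A, 12.6 lb product B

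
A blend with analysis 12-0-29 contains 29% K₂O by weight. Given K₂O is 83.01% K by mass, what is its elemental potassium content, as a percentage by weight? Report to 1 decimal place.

24.1% K

%K = 29 × 0.8301 = 24.0729%.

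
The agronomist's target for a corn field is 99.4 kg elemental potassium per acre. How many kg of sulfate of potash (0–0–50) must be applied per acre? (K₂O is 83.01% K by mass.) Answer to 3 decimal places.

239.489 kg of product per acre

As K₂O: 99.4 / 0.8301 = 119.745 kg per acre.
Product per acre = 119.745 / 50% = 239.4892 kg.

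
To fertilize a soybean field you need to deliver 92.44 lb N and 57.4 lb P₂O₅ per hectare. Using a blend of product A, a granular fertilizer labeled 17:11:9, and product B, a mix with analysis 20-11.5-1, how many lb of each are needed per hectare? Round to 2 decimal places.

With a, b = lb per hectare of product A and product B:
N: 0.17·a + 0.2·b = 92.44
P₂O₅: 0.11·a + 0.115·b = 57.4
Solving simultaneously: a = 346.694, b = 167.5102.

346.69 lb product A, 167.51 lb product B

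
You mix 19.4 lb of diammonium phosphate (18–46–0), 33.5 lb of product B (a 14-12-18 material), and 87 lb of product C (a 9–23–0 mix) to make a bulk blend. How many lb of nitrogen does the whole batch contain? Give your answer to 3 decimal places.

N mass = 18%×19.4 + 14%×33.5 + 9%×87 = 16.012 lb.

16.012 lb N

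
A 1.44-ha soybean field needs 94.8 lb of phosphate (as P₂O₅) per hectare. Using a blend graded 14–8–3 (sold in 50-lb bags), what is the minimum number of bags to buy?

Product per hectare = 94.8 / 8% = 1185 lb.
Total product = 1185 × 1.44 = 1706.4 lb.
Bags = ⌈1706.4 / 50⌉ = 35.

35 bags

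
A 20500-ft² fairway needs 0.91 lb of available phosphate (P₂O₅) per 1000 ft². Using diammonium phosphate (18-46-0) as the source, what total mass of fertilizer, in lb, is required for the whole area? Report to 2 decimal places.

Product per 1000 ft² = 0.91 / 46% = 1.97826 lb.
Total product = 1.97826 × 20500 / 1000 = 40.5543 lb.

40.55 lb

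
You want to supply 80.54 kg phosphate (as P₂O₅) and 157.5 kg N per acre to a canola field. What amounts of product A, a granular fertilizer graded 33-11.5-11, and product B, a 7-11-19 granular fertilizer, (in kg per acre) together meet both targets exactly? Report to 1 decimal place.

With a, b = kg per acre of product A and product B:
P₂O₅: 0.115·a + 0.11·b = 80.54
N: 0.33·a + 0.07·b = 157.5
Solving simultaneously: a = 413.706, b = 299.671.

413.7 kg product A, 299.7 kg product B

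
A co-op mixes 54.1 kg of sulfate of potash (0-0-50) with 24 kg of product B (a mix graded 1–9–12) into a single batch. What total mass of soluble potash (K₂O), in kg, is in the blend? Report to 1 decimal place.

K₂O mass = 50%×54.1 + 12%×24 = 29.93 kg.

29.9 kg K₂O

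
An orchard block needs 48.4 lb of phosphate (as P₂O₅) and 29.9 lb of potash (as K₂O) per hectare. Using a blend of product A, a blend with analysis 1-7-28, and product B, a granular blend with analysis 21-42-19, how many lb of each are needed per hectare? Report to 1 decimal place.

32.2 lb product A, 109.9 lb product B

Let a = lb of product A, b = lb of product B (per hectare).
P₂O₅: 0.07·a + 0.42·b = 48.4
K₂O: 0.28·a + 0.19·b = 29.9
From row1: a = (48.4 − 0.42·b) / 0.07.
Into row2: 0.28·(48.4 − 0.42·b)/0.07 + 0.19·b = 29.9 → b = 109.866, a = 32.2339.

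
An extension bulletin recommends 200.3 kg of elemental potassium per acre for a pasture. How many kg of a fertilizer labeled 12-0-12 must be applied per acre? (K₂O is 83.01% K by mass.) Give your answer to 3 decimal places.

2010.802 kg of product per acre

As K₂O: 200.3 / 0.8301 = 241.296 kg per acre.
Product per acre = 241.296 / 12% = 2010.8019 kg.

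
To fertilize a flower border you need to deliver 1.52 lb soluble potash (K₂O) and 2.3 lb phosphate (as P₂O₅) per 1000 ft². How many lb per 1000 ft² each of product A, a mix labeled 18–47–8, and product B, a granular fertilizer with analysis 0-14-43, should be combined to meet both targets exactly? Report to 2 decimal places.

With a, b = lb per 1000 ft² of product A and product B:
K₂O: 0.08·a + 0.43·b = 1.52
P₂O₅: 0.47·a + 0.14·b = 2.3
Eliminate a: (row1) − 0.08/0.47·(row2) → 0.40617·b = 1.12851, so b = 2.77842.
Back-substitute: a = (1.52 − 0.43·2.77842) / 0.08 = 4.066.

4.07 lb product A, 2.78 lb product B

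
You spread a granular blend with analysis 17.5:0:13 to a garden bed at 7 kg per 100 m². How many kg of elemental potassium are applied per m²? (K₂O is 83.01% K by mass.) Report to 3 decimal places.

0.008 kg K per sq m

K₂O per 100 m² = 7 × 13% = 0.91 kg.
Elemental K = 0.91 × 0.8301 = 0.755391 kg per 100 m².
Convert to per m²: 0.755391 × 0.01 = 0.00755391 kg.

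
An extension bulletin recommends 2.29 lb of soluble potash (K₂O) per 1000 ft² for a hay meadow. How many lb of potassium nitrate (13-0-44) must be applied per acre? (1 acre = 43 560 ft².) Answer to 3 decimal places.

226.710 lb of product per acre

Product per 1000 ft² = 2.29 / 44% = 5.20455 lb.
Convert to per acre: 5.20455 × 43.56 = 226.71 lb.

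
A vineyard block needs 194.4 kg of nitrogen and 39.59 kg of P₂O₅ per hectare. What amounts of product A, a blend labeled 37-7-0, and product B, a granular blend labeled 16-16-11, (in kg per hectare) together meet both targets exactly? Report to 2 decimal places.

Per-hectare balance (a = product A, b = product B):
N: 0.37·a + 0.16·b = 194.4
P₂O₅: 0.07·a + 0.16·b = 39.59
Eliminate b: (row1) − 0.16/0.16·(row2) → 0.3·a = 154.81, so a = 516.033.
Then b = (39.59 − 0.07·516.033) / 0.16 = 21.6729.

516.03 kg product A, 21.67 kg product B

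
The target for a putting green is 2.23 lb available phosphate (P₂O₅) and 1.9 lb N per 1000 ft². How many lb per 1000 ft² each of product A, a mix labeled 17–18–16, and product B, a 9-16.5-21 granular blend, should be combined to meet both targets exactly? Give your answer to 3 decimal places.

Let a = lb of product A, b = lb of product B (per 1000 ft²).
P₂O₅: 0.18·a + 0.165·b = 2.23
N: 0.17·a + 0.09·b = 1.9
Solving simultaneously: a = 9.51899, b = 3.1308.

9.519 lb product A, 3.131 lb product B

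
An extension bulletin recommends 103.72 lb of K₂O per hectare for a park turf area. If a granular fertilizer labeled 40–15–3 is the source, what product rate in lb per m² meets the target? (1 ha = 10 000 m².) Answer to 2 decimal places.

Product per hectare = 103.72 / 3% = 3457.33 lb.
Convert to per m²: 3457.33 × 0.0001 = 0.345733 lb.

0.35 lb of product per sq m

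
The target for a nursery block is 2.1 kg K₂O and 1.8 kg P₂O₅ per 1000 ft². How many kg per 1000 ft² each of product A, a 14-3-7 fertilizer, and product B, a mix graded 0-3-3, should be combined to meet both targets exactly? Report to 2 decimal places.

Per-1000 ft² balance (a = product A, b = product B):
K₂O: 0.07·a + 0.03·b = 2.1
P₂O₅: 0.03·a + 0.03·b = 1.8
From row1: a = (2.1 − 0.03·b) / 0.07.
Into row2: 0.03·(2.1 − 0.03·b)/0.07 + 0.03·b = 1.8 → b = 52.5, a = 7.5.

7.50 kg product A, 52.50 kg product B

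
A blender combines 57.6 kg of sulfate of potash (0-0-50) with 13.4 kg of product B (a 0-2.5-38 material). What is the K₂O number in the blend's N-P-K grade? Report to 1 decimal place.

Total mass = 57.6 + 13.4 = 71 kg.
K₂O mass = 50%×57.6 + 38%×13.4 = 33.892 kg.
% K₂O = 33.892 / 71 = 47.7352%.

47.7% K₂O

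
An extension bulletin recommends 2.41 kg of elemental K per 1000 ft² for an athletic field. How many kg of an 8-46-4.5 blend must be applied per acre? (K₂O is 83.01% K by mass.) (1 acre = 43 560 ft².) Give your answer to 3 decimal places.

2810.360 kg of product per acre

As K₂O: 2.41 / 0.8301 = 2.90326 kg per 1000 ft².
Product per 1000 ft² = 2.90326 / 4.5% = 64.517 kg.
Convert to per acre: 64.517 × 43.56 = 2810.3602 kg.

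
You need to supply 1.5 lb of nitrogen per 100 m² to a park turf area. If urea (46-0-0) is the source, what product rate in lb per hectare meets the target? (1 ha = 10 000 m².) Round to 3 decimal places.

326.087 lb of product per hectare

Product per 100 m² = 1.5 / 46% = 3.26087 lb.
Convert to per hectare: 3.26087 × 100 = 326.08696 lb.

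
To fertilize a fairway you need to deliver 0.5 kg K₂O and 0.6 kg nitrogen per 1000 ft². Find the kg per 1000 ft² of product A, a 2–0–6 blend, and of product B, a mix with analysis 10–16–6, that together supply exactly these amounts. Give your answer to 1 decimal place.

2.9 kg product A, 5.4 kg product B

Let a = kg of product A, b = kg of product B (per 1000 ft²).
K₂O: 0.06·a + 0.06·b = 0.5
N: 0.02·a + 0.1·b = 0.6
Solving simultaneously: a = 2.91667, b = 5.41667.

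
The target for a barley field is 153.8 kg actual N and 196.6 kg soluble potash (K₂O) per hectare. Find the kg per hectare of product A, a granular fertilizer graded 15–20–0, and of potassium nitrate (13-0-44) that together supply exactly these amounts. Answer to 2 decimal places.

638.09 kg product A, 446.82 kg potassium nitrate

Let a = kg of product A, b = kg of potassium nitrate (per hectare).
N: 0.15·a + 0.13·b = 153.8
K₂O: 0·a + 0.44·b = 196.6
Solving simultaneously: a = 638.091, b = 446.818.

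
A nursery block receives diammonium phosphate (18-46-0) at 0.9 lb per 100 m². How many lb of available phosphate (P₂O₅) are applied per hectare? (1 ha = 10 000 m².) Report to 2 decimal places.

P₂O₅ per 100 m² = 0.9 × 46% = 0.414 lb.
Convert to per hectare: 0.414 × 100 = 41.4 lb.

41.40 lb P₂O₅ per hectare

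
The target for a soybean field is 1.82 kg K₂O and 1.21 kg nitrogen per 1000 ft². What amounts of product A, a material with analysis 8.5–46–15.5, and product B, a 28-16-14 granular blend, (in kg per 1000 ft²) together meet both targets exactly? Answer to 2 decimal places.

Per-1000 ft² balance (a = product A, b = product B):
K₂O: 0.155·a + 0.14·b = 1.82
N: 0.085·a + 0.28·b = 1.21
Eliminate a: (row1) − 0.155/0.085·(row2) → -0.370588·b = -0.386471, so b = 1.04286.
Back-substitute: a = (1.82 − 0.14·1.04286) / 0.155 = 10.8.

10.80 kg product A, 1.04 kg product B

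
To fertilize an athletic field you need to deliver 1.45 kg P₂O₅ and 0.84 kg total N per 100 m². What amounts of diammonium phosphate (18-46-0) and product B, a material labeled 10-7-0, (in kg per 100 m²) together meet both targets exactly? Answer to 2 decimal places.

2.58 kg diammonium phosphate, 3.75 kg product B

Per-100 m² balance (a = diammonium phosphate, b = product B):
P₂O₅: 0.46·a + 0.07·b = 1.45
N: 0.18·a + 0.1·b = 0.84
Solving simultaneously: a = 2.58084, b = 3.75449.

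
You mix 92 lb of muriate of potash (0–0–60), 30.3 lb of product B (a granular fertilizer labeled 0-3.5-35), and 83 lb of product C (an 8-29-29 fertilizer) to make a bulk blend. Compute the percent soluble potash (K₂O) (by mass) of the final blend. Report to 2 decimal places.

43.78% K₂O

Total mass = 92 + 30.3 + 83 = 205.3 lb.
K₂O mass = 60%×92 + 35%×30.3 + 29%×83 = 89.875 lb.
% K₂O = 89.875 / 205.3 = 43.7774%.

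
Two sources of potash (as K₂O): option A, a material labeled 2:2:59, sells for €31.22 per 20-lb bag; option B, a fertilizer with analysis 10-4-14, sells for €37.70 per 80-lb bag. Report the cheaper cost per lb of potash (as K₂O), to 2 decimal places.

€2.65 per lb K₂O (option A)

option A: K₂O per bag = 20 × 59% = 11.8 lb; cost = 31.22 / 11.8 = €2.6458/lb K₂O.
option B: K₂O per bag = 80 × 14% = 11.2 lb; cost = 37.70 / 11.2 = €3.3661/lb K₂O.
option A is cheaper.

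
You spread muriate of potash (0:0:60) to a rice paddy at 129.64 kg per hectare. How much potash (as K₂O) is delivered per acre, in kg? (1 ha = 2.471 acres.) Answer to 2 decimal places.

31.48 kg K₂O per acre

K₂O per hectare = 129.64 × 60% = 77.784 kg.
Convert to per acre: 77.784 × 0.404694 = 31.4788 kg.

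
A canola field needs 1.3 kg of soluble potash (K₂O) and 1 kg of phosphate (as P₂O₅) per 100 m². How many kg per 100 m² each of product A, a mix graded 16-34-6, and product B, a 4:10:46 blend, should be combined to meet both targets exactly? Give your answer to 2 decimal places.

With a, b = kg per 100 m² of product A and product B:
K₂O: 0.06·a + 0.46·b = 1.3
P₂O₅: 0.34·a + 0.1·b = 1
From row1: a = (1.3 − 0.46·b) / 0.06.
Into row2: 0.34·(1.3 − 0.46·b)/0.06 + 0.1·b = 1 → b = 2.53989, a = 2.19415.

2.19 kg product A, 2.54 kg product B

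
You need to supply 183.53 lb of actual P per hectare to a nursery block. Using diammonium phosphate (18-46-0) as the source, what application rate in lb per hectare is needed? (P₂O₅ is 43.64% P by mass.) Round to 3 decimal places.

As P₂O₅: 183.53 / 0.4364 = 420.555 lb per hectare.
Product per hectare = 420.555 / 46% = 914.24899 lb.

914.249 lb of product per hectare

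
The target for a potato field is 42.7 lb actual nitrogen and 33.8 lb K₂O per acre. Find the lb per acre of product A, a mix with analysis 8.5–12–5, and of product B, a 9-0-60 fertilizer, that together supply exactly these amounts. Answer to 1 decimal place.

485.5 lb product A, 15.9 lb product B

Per-acre balance (a = product A, b = product B):
N: 0.085·a + 0.09·b = 42.7
K₂O: 0.05·a + 0.6·b = 33.8
Eliminate a: (row1) − 0.085/0.05·(row2) → -0.93·b = -14.76, so b = 15.871.
Back-substitute: a = (42.7 − 0.09·15.871) / 0.085 = 485.548.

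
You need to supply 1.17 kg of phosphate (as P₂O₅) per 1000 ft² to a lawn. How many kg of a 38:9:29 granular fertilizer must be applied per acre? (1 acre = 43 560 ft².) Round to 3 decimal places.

Product per 1000 ft² = 1.17 / 9% = 13 kg.
Convert to per acre: 13 × 43.56 = 566.28 kg.

566.280 kg of product per acre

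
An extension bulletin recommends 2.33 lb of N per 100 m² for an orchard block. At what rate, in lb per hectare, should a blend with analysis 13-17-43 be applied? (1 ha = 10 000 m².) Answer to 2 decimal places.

Product per 100 m² = 2.33 / 13% = 17.9231 lb.
Convert to per hectare: 17.9231 × 100 = 1792.308 lb.

1792.31 lb of product per hectare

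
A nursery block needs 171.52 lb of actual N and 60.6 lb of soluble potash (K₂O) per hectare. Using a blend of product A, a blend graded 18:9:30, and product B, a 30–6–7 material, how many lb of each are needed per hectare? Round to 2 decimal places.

With a, b = lb per hectare of product A and product B:
N: 0.18·a + 0.3·b = 171.52
K₂O: 0.3·a + 0.07·b = 60.6
From row1: a = (171.52 − 0.3·b) / 0.18.
Into row2: 0.3·(171.52 − 0.3·b)/0.18 + 0.07·b = 60.6 → b = 523.876, a = 79.7623.

79.76 lb product A, 523.88 lb product B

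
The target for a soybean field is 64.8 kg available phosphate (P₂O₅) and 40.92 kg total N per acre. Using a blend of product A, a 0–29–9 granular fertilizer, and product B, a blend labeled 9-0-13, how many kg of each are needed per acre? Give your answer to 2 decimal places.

223.45 kg product A, 454.67 kg product B

Per-acre balance (a = product A, b = product B):
P₂O₅: 0.29·a + 0·b = 64.8
N: 0·a + 0.09·b = 40.92
Solving simultaneously: a = 223.448, b = 454.667.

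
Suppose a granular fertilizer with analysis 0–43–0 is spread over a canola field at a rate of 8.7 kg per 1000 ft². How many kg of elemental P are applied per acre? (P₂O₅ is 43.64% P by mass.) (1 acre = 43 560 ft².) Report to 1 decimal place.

P₂O₅ per 1000 ft² = 8.7 × 43% = 3.741 kg.
Elemental P = 3.741 × 0.4364 = 1.63257 kg per 1000 ft².
Convert to per acre: 1.63257 × 43.56 = 71.1149 kg.

71.1 kg P per acre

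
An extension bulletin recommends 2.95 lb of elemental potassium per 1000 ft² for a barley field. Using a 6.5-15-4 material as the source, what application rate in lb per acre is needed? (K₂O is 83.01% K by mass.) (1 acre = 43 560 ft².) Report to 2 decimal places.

3870.08 lb of product per acre

As K₂O: 2.95 / 0.8301 = 3.55379 lb per 1000 ft².
Product per 1000 ft² = 3.55379 / 4% = 88.8447 lb.
Convert to per acre: 88.8447 × 43.56 = 3870.076 lb.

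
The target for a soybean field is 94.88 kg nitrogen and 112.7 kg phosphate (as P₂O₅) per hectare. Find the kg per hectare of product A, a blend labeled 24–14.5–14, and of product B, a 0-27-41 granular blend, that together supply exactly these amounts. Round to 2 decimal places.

395.33 kg product A, 205.10 kg product B

Per-hectare balance (a = product A, b = product B):
N: 0.24·a + 0·b = 94.88
P₂O₅: 0.145·a + 0.27·b = 112.7
From row1: a = (94.88 − 0·b) / 0.24.
Into row2: 0.145·(94.88 − 0·b)/0.24 + 0.27·b = 112.7 → b = 205.099, a = 395.333.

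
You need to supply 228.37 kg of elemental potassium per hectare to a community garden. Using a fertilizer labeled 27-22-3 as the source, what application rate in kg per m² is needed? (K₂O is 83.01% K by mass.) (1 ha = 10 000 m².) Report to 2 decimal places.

As K₂O: 228.37 / 0.8301 = 275.111 kg per hectare.
Product per hectare = 275.111 / 3% = 9170.38 kg.
Convert to per m²: 9170.38 × 0.0001 = 0.917038 kg.

0.92 kg of product per sq m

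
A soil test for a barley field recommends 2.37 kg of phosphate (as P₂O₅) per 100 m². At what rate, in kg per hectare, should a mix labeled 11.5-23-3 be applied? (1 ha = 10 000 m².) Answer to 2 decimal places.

1030.43 kg of product per hectare

Product per 100 m² = 2.37 / 23% = 10.3043 kg.
Convert to per hectare: 10.3043 × 100 = 1030.4348 kg.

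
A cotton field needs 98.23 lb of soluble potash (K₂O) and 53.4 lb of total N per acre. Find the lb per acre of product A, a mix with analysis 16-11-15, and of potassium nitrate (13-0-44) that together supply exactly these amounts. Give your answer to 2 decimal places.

210.73 lb product A, 151.41 lb potassium nitrate

Per-acre balance (a = product A, b = potassium nitrate):
K₂O: 0.15·a + 0.44·b = 98.23
N: 0.16·a + 0.13·b = 53.4
Solving simultaneously: a = 210.729, b = 151.411.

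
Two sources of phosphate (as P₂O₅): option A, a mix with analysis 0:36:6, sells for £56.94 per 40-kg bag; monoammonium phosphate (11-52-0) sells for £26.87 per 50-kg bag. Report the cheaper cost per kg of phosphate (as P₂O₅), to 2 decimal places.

option A: P₂O₅ per bag = 40 × 36% = 14.4 kg; cost = 56.94 / 14.4 = £3.9542/kg P₂O₅.
monoammonium phosphate: P₂O₅ per bag = 50 × 52% = 26 kg; cost = 26.87 / 26 = £1.0335/kg P₂O₅.
monoammonium phosphate is cheaper.

£1.03 per kg P₂O₅ (monoammonium phosphate)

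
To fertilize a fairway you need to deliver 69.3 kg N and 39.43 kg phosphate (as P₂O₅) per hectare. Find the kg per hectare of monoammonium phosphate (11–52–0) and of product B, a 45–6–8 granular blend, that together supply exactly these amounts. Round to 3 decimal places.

Per-hectare balance (a = monoammonium phosphate, b = product B):
N: 0.11·a + 0.45·b = 69.3
P₂O₅: 0.52·a + 0.06·b = 39.43
From row1: a = (69.3 − 0.45·b) / 0.11.
Into row2: 0.52·(69.3 − 0.45·b)/0.11 + 0.06·b = 39.43 → b = 139.3962, a = 59.7427.

59.743 kg monoammonium phosphate, 139.396 kg product B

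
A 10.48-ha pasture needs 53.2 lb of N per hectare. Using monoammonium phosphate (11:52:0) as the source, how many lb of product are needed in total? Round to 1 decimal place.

5068.5 lb

Product per hectare = 53.2 / 11% = 483.636 lb.
Total product = 483.636 × 10.48 = 5068.51 lb.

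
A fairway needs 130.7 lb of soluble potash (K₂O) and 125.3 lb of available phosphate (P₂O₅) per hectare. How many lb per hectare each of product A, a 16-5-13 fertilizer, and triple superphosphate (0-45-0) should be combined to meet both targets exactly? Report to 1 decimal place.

1005.4 lb product A, 166.7 lb triple superphosphate

With a, b = lb per hectare of product A and triple superphosphate:
K₂O: 0.13·a + 0·b = 130.7
P₂O₅: 0.05·a + 0.45·b = 125.3
Eliminate a: (row1) − 0.13/0.05·(row2) → -1.17·b = -195.08, so b = 166.735.
Back-substitute: a = (130.7 − 0·166.735) / 0.13 = 1005.38.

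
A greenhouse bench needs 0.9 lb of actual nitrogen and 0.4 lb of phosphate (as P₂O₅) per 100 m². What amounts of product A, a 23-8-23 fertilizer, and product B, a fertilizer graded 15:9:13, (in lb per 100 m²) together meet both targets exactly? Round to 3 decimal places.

2.414 lb product A, 2.299 lb product B

With a, b = lb per 100 m² of product A and product B:
N: 0.23·a + 0.15·b = 0.9
P₂O₅: 0.08·a + 0.09·b = 0.4
Eliminate a: (row1) − 0.23/0.08·(row2) → -0.10875·b = -0.25, so b = 2.29885.
Back-substitute: a = (0.9 − 0.15·2.29885) / 0.23 = 2.41379.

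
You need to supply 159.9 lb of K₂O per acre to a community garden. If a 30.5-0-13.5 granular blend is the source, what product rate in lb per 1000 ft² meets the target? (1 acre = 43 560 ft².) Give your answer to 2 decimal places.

Product per acre = 159.9 / 13.5% = 1184.44 lb.
Convert to per 1000 ft²: 1184.44 × 0.0229568 = 27.1911 lb.

27.19 lb of product per thousand sq ft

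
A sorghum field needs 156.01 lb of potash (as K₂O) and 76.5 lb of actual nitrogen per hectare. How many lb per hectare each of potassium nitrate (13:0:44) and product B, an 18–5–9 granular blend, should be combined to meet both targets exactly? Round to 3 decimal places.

314.027 lb potassium nitrate, 198.203 lb product B

With a, b = lb per hectare of potassium nitrate and product B:
K₂O: 0.44·a + 0.09·b = 156.01
N: 0.13·a + 0.18·b = 76.5
From row1: a = (156.01 − 0.09·b) / 0.44.
Into row2: 0.13·(156.01 − 0.09·b)/0.44 + 0.18·b = 76.5 → b = 198.20296, a = 314.0267.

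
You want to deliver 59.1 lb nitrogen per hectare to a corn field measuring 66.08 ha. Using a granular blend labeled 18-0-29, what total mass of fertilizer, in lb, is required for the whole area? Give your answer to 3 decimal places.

21696.267 lb

Product per hectare = 59.1 / 18% = 328.333 lb.
Total product = 328.333 × 66.08 = 21696.2667 lb.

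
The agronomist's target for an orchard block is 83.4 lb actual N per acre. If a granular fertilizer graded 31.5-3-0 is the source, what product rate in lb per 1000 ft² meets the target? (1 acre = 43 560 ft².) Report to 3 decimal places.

6.078 lb of product per thousand sq ft

Product per acre = 83.4 / 31.5% = 264.762 lb.
Convert to per 1000 ft²: 264.762 × 0.0229568 = 6.0781 lb.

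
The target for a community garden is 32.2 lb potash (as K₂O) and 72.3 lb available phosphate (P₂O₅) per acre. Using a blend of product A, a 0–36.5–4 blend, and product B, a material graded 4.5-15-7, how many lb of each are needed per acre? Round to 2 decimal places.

11.82 lb product A, 453.25 lb product B

Let a = lb of product A, b = lb of product B (per acre).
K₂O: 0.04·a + 0.07·b = 32.2
P₂O₅: 0.365·a + 0.15·b = 72.3
Eliminate a: (row1) − 0.04/0.365·(row2) → 0.0535616·b = 24.2767, so b = 453.248.
Back-substitute: a = (32.2 − 0.07·453.248) / 0.04 = 11.8159.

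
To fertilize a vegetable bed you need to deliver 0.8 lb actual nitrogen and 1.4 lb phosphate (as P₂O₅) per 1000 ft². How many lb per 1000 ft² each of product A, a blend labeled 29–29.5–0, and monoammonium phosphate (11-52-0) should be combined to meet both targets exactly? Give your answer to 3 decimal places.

2.214 lb product A, 1.436 lb monoammonium phosphate

Per-1000 ft² balance (a = product A, b = monoammonium phosphate):
N: 0.29·a + 0.11·b = 0.8
P₂O₅: 0.295·a + 0.52·b = 1.4
Eliminate a: (row1) − 0.29/0.295·(row2) → -0.401186·b = -0.576271, so b = 1.43642.
Back-substitute: a = (0.8 − 0.11·1.43642) / 0.29 = 2.21377.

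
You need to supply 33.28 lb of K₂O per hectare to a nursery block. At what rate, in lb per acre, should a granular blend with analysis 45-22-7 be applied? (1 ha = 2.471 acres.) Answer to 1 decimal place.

192.4 lb of product per acre

Product per hectare = 33.28 / 7% = 475.429 lb.
Convert to per acre: 475.429 × 0.404694 = 192.403 lb.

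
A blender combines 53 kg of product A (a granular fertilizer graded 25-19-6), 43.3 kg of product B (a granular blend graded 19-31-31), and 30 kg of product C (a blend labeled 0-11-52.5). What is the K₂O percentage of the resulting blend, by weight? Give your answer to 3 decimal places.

25.616% K₂O

Total mass = 53 + 43.3 + 30 = 126.3 kg.
K₂O mass = 6%×53 + 31%×43.3 + 52.5%×30 = 32.353 kg.
% K₂O = 32.353 / 126.3 = 25.61599%.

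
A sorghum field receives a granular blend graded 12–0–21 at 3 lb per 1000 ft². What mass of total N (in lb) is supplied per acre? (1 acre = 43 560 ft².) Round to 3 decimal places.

nitrogen per 1000 ft² = 3 × 12% = 0.36 lb.
Convert to per acre: 0.36 × 43.56 = 15.6816 lb.

15.682 lb N per acre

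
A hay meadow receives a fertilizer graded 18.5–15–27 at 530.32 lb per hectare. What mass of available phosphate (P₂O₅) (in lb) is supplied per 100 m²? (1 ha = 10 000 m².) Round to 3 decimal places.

P₂O₅ per hectare = 530.32 × 15% = 79.548 lb.
Convert to per 100 m²: 79.548 × 0.01 = 0.79548 lb.

0.795 lb P₂O₅ per hundred sq m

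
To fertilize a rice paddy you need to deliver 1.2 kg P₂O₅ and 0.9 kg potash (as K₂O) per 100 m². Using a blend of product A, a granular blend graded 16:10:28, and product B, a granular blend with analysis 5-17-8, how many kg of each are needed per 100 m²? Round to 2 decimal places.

1.44 kg product A, 6.21 kg product B

Let a = kg of product A, b = kg of product B (per 100 m²).
P₂O₅: 0.1·a + 0.17·b = 1.2
K₂O: 0.28·a + 0.08·b = 0.9
Eliminate a: (row1) − 0.1/0.28·(row2) → 0.141429·b = 0.878571, so b = 6.21212.
Back-substitute: a = (1.2 − 0.17·6.21212) / 0.1 = 1.43939.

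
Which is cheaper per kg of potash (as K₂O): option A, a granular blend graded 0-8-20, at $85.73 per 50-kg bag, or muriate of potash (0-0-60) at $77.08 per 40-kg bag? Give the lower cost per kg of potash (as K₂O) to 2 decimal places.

option A: K₂O per bag = 50 × 20% = 10 kg; cost = 85.73 / 10 = $8.5730/kg K₂O.
muriate of potash: K₂O per bag = 40 × 60% = 24 kg; cost = 77.08 / 24 = $3.2117/kg K₂O.
muriate of potash is cheaper.

$3.21 per kg K₂O (muriate of potash)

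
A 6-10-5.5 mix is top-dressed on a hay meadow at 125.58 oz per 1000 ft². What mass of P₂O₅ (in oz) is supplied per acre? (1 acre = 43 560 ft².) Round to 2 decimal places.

547.03 oz P₂O₅ per acre

P₂O₅ per 1000 ft² = 125.58 × 10% = 12.558 oz.
Convert to per acre: 12.558 × 43.56 = 547.026 oz.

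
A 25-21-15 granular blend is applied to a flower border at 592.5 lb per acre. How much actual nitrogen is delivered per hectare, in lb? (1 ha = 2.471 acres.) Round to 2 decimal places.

nitrogen per acre = 592.5 × 25% = 148.125 lb.
Convert to per hectare: 148.125 × 2.471 = 366.017 lb.

366.02 lb N per hectare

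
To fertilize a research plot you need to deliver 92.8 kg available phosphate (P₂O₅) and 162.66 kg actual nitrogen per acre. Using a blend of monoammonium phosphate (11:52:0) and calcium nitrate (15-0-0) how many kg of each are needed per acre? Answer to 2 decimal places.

With a, b = kg per acre of monoammonium phosphate and calcium nitrate:
P₂O₅: 0.52·a + 0·b = 92.8
N: 0.11·a + 0.15·b = 162.66
Eliminate b: (row1) − 0/0.15·(row2) → 0.52·a = 92.8, so a = 178.462.
Then b = (162.66 − 0.11·178.462) / 0.15 = 953.528.

178.46 kg monoammonium phosphate, 953.53 kg calcium nitrate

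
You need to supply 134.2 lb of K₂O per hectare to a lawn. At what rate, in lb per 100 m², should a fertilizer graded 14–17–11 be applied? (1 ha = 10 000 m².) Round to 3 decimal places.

12.200 lb of product per hundred sq m

Product per hectare = 134.2 / 11% = 1220 lb.
Convert to per 100 m²: 1220 × 0.01 = 12.2 lb.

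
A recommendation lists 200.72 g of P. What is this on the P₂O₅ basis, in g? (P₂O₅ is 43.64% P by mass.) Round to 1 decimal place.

459.9 g P₂O₅

P₂O₅ = 200.72 / 0.4364 = 459.945 g.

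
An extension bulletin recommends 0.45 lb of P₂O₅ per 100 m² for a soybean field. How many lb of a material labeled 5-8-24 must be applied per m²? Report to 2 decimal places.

0.06 lb of product per sq m

Product per 100 m² = 0.45 / 8% = 5.625 lb.
Convert to per m²: 5.625 × 0.01 = 0.05625 lb.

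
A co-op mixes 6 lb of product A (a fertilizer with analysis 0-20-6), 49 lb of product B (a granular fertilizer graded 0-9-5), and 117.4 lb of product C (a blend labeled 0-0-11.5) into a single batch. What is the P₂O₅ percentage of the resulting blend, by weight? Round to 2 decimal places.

3.25% P₂O₅

Total mass = 6 + 49 + 117.4 = 172.4 lb.
P₂O₅ mass = 20%×6 + 9%×49 + 0%×117.4 = 5.61 lb.
% P₂O₅ = 5.61 / 172.4 = 3.25406%.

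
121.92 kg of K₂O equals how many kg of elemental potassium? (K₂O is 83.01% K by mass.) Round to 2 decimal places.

K = 121.92 × 0.8301 = 101.206 kg.

101.21 kg K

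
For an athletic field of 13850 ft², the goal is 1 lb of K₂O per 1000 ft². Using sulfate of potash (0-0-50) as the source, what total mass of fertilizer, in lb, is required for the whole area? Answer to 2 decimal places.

27.70 lb

Product per 1000 ft² = 1 / 50% = 2 lb.
Total product = 2 × 13850 / 1000 = 27.7 lb.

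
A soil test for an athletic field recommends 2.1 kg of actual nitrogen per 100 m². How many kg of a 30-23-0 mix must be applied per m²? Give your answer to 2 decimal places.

0.07 kg of product per sq m

Product per 100 m² = 2.1 / 30% = 7 kg.
Convert to per m²: 7 × 0.01 = 0.07 kg.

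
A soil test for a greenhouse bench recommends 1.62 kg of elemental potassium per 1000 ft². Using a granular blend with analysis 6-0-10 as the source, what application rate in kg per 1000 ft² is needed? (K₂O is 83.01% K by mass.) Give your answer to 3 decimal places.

As K₂O: 1.62 / 0.8301 = 1.95157 kg per 1000 ft².
Product per 1000 ft² = 1.95157 / 10% = 19.5157 kg.

19.516 kg of product per thousand sq ft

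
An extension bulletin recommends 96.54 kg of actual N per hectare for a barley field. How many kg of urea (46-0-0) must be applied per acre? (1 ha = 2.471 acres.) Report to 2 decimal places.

84.93 kg of product per acre

Product per hectare = 96.54 / 46% = 209.87 kg.
Convert to per acre: 209.87 × 0.404694 = 84.933 kg.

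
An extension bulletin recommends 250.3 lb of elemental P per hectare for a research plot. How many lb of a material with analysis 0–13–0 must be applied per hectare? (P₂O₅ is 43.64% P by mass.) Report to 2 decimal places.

As P₂O₅: 250.3 / 0.4364 = 573.556 lb per hectare.
Product per hectare = 573.556 / 13% = 4411.972 lb.

4411.97 lb of product per hectare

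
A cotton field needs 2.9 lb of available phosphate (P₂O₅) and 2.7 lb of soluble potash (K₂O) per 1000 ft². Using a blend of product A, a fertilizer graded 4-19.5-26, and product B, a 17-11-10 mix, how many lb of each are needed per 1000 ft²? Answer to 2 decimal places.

0.77 lb product A, 25.00 lb product B

Let a = lb of product A, b = lb of product B (per 1000 ft²).
P₂O₅: 0.195·a + 0.11·b = 2.9
K₂O: 0.26·a + 0.1·b = 2.7
Eliminate a: (row1) − 0.195/0.26·(row2) → 0.035·b = 0.875, so b = 25.
Back-substitute: a = (2.9 − 0.11·25) / 0.195 = 0.769231.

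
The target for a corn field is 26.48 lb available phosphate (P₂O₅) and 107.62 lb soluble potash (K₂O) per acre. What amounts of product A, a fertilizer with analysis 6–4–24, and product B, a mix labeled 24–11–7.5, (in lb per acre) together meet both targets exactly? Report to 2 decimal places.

With a, b = lb per acre of product A and product B:
P₂O₅: 0.04·a + 0.11·b = 26.48
K₂O: 0.24·a + 0.075·b = 107.62
Solving simultaneously: a = 421.034, b = 87.6239.

421.03 lb product A, 87.62 lb product B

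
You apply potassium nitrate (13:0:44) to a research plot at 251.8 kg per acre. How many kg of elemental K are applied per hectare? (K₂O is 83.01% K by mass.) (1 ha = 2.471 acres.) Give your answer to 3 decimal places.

227.254 kg K per hectare

K₂O per acre = 251.8 × 44% = 110.792 kg.
Elemental K = 110.792 × 0.8301 = 91.9684 kg per acre.
Convert to per hectare: 91.9684 × 2.471 = 227.25401 kg.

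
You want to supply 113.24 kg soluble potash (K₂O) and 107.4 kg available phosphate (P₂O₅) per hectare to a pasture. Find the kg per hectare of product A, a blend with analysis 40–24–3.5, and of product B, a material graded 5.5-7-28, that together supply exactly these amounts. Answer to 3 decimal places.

Let a = kg of product A, b = kg of product B (per hectare).
K₂O: 0.035·a + 0.28·b = 113.24
P₂O₅: 0.24·a + 0.07·b = 107.4
Eliminate a: (row1) − 0.035/0.24·(row2) → 0.269792·b = 97.5775, so b = 361.6772.
Back-substitute: a = (113.24 − 0.28·361.6772) / 0.035 = 342.0108.

342.011 kg product A, 361.677 kg product B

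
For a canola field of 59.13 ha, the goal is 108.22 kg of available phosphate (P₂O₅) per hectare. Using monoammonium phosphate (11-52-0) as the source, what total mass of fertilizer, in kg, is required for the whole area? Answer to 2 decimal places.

12305.86 kg

Product per hectare = 108.22 / 52% = 208.115 kg.
Total product = 208.115 × 59.13 = 12305.863 kg.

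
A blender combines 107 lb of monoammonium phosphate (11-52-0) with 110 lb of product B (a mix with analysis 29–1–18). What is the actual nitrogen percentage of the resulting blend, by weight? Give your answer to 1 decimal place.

20.1% N

Total mass = 107 + 110 = 217 lb.
N mass = 11%×107 + 29%×110 = 43.67 lb.
% N = 43.67 / 217 = 20.1244%.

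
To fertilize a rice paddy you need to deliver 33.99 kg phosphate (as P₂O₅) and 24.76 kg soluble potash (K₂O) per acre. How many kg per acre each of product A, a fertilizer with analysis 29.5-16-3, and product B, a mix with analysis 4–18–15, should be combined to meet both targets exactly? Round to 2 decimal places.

34.50 kg product A, 158.17 kg product B

Let a = kg of product A, b = kg of product B (per acre).
P₂O₅: 0.16·a + 0.18·b = 33.99
K₂O: 0.03·a + 0.15·b = 24.76
Solving simultaneously: a = 34.5, b = 158.167.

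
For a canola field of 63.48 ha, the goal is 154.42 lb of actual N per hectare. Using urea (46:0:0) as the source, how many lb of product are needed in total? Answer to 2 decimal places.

21309.96 lb

Product per hectare = 154.42 / 46% = 335.696 lb.
Total product = 335.696 × 63.48 = 21309.96 lb.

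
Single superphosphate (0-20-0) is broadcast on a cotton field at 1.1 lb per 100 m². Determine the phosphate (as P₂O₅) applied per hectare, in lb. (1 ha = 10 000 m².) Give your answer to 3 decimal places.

22.000 lb P₂O₅ per hectare

P₂O₅ per 100 m² = 1.1 × 20% = 0.22 lb.
Convert to per hectare: 0.22 × 100 = 22 lb.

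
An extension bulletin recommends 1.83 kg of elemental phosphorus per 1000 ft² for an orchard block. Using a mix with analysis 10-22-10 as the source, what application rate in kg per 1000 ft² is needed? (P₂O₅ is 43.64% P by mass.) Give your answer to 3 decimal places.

As P₂O₅: 1.83 / 0.4364 = 4.1934 kg per 1000 ft².
Product per 1000 ft² = 4.1934 / 22% = 19.0609 kg.

19.061 kg of product per thousand sq ft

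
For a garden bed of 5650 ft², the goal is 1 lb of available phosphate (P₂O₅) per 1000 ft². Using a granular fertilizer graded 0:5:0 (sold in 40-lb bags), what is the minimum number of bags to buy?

3 bags

Product per 1000 ft² = 1 / 5% = 20 lb.
Total product = 20 × 5650 / 1000 = 113 lb.
Bags = ⌈113 / 40⌉ = 3.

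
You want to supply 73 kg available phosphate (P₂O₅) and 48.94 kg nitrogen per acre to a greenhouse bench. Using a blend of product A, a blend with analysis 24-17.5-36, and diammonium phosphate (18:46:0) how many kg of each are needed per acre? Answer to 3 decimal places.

118.788 kg product A, 113.504 kg diammonium phosphate

With a, b = kg per acre of product A and diammonium phosphate:
P₂O₅: 0.175·a + 0.46·b = 73
N: 0.24·a + 0.18·b = 48.94
From row1: a = (73 − 0.46·b) / 0.175.
Into row2: 0.24·(73 − 0.46·b)/0.175 + 0.18·b = 48.94 → b = 113.5044, a = 118.7883.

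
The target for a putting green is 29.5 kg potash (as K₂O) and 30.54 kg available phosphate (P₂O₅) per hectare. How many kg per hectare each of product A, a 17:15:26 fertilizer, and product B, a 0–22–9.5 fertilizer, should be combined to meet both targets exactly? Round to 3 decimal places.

Let a = kg of product A, b = kg of product B (per hectare).
K₂O: 0.26·a + 0.095·b = 29.5
P₂O₅: 0.15·a + 0.22·b = 30.54
Eliminate a: (row1) − 0.26/0.15·(row2) → -0.286333·b = -23.436, so b = 81.8487.
Back-substitute: a = (29.5 − 0.095·81.8487) / 0.26 = 83.5553.

83.555 kg product A, 81.849 kg product B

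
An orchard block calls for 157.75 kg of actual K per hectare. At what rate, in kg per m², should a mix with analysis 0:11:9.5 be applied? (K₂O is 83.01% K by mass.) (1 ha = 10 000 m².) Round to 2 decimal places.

As K₂O: 157.75 / 0.8301 = 190.037 kg per hectare.
Product per hectare = 190.037 / 9.5% = 2000.39 kg.
Convert to per m²: 2000.39 × 0.0001 = 0.200039 kg.

0.20 kg of product per sq m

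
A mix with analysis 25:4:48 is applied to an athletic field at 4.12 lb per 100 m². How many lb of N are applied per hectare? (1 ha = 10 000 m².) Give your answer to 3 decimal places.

nitrogen per 100 m² = 4.12 × 25% = 1.03 lb.
Convert to per hectare: 1.03 × 100 = 103 lb.

103.000 lb N per hectare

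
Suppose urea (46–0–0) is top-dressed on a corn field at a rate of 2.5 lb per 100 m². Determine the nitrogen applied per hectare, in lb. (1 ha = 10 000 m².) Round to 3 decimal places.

nitrogen per 100 m² = 2.5 × 46% = 1.15 lb.
Convert to per hectare: 1.15 × 100 = 115 lb.

115.000 lb N per hectare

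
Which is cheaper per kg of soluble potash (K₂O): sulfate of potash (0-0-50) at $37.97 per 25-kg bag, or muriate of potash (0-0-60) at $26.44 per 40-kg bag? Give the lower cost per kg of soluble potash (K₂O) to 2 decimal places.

$1.10 per kg K₂O (muriate of potash)

sulfate of potash: K₂O per bag = 25 × 50% = 12.5 kg; cost = 37.97 / 12.5 = $3.0376/kg K₂O.
muriate of potash: K₂O per bag = 40 × 60% = 24 kg; cost = 26.44 / 24 = $1.1017/kg K₂O.
muriate of potash is cheaper.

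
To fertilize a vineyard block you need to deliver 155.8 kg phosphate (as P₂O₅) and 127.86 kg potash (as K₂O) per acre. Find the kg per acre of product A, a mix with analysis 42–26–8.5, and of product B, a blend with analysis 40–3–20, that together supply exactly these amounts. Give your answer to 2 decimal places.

552.56 kg product A, 404.46 kg product B

With a, b = kg per acre of product A and product B:
P₂O₅: 0.26·a + 0.03·b = 155.8
K₂O: 0.085·a + 0.2·b = 127.86
Eliminate a: (row1) − 0.26/0.085·(row2) → -0.581765·b = -235.301, so b = 404.461.
Back-substitute: a = (155.8 − 0.03·404.461) / 0.26 = 552.562.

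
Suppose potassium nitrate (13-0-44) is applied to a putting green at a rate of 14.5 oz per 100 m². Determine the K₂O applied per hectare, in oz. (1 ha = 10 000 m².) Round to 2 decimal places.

K₂O per 100 m² = 14.5 × 44% = 6.38 oz.
Convert to per hectare: 6.38 × 100 = 638 oz.

638.00 oz K₂O per hectare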